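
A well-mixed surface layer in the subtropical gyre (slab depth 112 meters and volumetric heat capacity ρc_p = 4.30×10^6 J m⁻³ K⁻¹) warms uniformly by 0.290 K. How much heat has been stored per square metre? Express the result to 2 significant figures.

Areal heat capacity C = ρc_p × D = 4.30×10^6 × 112 = 4.82×10^8 J m⁻² K⁻¹.
ΔQ = C ΔT = 4.82×10^8 × 0.290 = 1.40×10^8 J/m².

1.4×10^8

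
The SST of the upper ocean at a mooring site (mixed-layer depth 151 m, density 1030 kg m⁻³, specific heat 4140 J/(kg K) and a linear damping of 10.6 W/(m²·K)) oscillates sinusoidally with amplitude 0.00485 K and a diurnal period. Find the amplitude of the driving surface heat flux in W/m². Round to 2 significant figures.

230

Areal heat capacity C = ρ c_p D = 1030 × 4140 × 151 = 6.44×10^8 J/(m²·K).
ω = 2π / 86400 s = 7.27×10^-5 s⁻¹.
√((Cω)² + λ²) = √((46800)² + 10.6²) = 46800 W/(m²·K).
F₀ = A × √((Cω)²+λ²) = 0.00485 × 46800 = 227 W/m².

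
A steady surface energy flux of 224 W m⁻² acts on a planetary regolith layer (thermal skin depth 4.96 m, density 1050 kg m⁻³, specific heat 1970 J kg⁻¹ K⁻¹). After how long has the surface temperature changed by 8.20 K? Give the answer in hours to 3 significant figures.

104 hours

Areal heat capacity C = ρ c_p D = 1050 × 1970 × 4.96 = 1.03×10^7 J m⁻² K⁻¹.
Time required: Δt = C ΔT / F = 1.03×10^7 × 8.20 / 224 = 3.76×10^5 s.
In hours: 3.76×10^5 s / (3600 s/hour) = 104 hours.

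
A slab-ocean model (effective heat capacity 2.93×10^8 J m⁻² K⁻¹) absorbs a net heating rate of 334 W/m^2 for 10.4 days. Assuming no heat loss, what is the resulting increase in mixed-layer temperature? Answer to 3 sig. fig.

Areal heat capacity C = 2.93×10^8 J m⁻² K⁻¹ (given).
Net heat input Q = F Δt = 334 × (10.4 days × 86400 s/day) = 3.00×10^8 J/m².
ΔT = Q / C = 3.00×10^8 / 2.93×10^8 = 1.02 K.

1.02 K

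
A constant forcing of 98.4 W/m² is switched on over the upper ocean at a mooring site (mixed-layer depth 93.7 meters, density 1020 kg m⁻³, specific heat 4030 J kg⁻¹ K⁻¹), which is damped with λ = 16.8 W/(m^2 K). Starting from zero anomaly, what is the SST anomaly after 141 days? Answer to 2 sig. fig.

2.4 K

Areal heat capacity C = ρ c_p D = 1020 × 4030 × 93.7 = 3.85×10^8 J/(m^2 K).
τ = C / λ = 3.85×10^8 / 16.8 = 2.29×10^7 s.
Equilibrium anomaly ΔT_eq = F / λ = 98.4 / 16.8 = 5.86 K.
t = 141 days = 1.22×10^7 s, so t/τ = 0.531.
ΔT(t) = ΔT_eq (1 − e^(−t/τ)) = 5.86 × (1 − e^−0.531) = 2.41 K.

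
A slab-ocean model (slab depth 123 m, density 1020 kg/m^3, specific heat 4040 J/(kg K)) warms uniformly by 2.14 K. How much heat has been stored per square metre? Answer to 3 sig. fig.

Areal heat capacity C = ρ c_p D = 1020 × 4040 × 123 = 5.07×10^8 J m⁻² K⁻¹.
ΔQ = C ΔT = 5.07×10^8 × 2.14 = 1.08×10^9 J/m².

1.08×10^9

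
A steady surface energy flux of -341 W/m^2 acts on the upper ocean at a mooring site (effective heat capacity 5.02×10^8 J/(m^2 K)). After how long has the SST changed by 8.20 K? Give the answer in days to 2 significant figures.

Areal heat capacity C = 5.02×10^8 J/(m^2 K) (given).
Time required: Δt = C ΔT / F = 5.02×10^8 × -8.20 / -341 = 1.21×10^7 s.
In days: 1.21×10^7 s / (86400 s/day) = 140 days.

140 days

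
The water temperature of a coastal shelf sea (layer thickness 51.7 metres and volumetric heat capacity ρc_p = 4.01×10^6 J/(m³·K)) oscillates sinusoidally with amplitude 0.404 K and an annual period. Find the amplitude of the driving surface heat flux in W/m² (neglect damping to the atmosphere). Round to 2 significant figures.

17

Areal heat capacity C = ρc_p × D = 4.01×10^6 × 51.7 = 2.07×10^8 J/(m²·K).
ω = 2π / 3.15×10^7 s = 1.99×10^-7 s⁻¹.
Cω = 2.07×10^8 × 1.99×10^-7 = 41.3 W/(m²·K).
F₀ = A × Cω = 0.404 × 41.3 = 16.7 W/m².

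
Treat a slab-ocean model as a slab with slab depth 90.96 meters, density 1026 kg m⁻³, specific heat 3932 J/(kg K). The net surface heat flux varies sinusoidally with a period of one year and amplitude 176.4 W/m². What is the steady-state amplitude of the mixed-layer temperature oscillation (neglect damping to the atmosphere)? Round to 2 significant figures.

2.4 K

Areal heat capacity C = ρ c_p D = 1026 × 3932 × 90.96 = 3.67×10^8 J/(m^2 K).
Angular frequency ω = 2π / T = 2π / 3.15×10^7 s = 1.99×10^-7 s⁻¹.
Cω = 3.67×10^8 × 1.99×10^-7 = 73.1 W/(m²·K).
Amplitude A = F₀ / (Cω) = 176.4 / 73.1 = 2.41 K.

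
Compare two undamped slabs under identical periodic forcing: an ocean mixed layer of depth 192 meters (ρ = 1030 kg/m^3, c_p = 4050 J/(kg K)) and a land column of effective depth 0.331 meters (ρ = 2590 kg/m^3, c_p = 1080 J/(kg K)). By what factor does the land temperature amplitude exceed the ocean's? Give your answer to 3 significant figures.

C_ocean = 1030 × 4050 × 192 = 8.01×10^8 J/(m²·K).
C_land = 2590 × 1080 × 0.331 = 9.26×10^5 J/(m²·K).
Undamped amplitude ∝ 1/C, so A_land/A_ocean = C_ocean/C_land = 865.

865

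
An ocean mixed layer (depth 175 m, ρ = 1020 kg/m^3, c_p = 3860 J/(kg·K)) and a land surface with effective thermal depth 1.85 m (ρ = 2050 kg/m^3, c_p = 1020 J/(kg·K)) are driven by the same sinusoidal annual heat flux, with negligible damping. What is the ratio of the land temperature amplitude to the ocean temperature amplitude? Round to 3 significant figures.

C_ocean = 1020 × 3860 × 175 = 6.89×10^8 J/(m²·K).
C_land = 2050 × 1020 × 1.85 = 3.87×10^6 J/(m²·K).
Undamped amplitude ∝ 1/C, so A_land/A_ocean = C_ocean/C_land = 178.

178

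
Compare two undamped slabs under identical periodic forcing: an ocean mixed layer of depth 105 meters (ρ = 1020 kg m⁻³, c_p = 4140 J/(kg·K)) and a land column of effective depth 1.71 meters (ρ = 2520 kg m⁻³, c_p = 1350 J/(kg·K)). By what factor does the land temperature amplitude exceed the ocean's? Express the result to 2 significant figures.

76

C_ocean = 1020 × 4140 × 105 = 4.43×10^8 J/(m²·K).
C_land = 2520 × 1350 × 1.71 = 5.82×10^6 J/(m²·K).
Undamped amplitude ∝ 1/C, so A_land/A_ocean = C_ocean/C_land = 76.2.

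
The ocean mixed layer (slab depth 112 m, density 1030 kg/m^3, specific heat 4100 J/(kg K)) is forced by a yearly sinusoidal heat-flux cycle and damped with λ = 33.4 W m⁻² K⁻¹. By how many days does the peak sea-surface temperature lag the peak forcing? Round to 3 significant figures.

71.5 days

Areal heat capacity C = ρ c_p D = 1030 × 4100 × 112 = 4.73×10^8 J/(m^2 K).
ω = 2π / 3.15×10^7 s = 1.99×10^-7 s⁻¹.
Phase lag φ = arctan(Cω/λ) = arctan(94.2/33.4) = 1.23 rad.
Time lag = φ / ω = 1.23 / 1.99×10^-7 = 6.17×10^6 s = 71.5 days.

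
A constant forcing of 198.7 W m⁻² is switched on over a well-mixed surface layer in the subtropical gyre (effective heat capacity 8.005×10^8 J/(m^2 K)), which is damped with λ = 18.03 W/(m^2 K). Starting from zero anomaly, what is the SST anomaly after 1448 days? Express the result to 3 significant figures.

Areal heat capacity C = 8.005×10^8 J/(m^2 K) (given).
τ = C / λ = 8.00×10^8 / 18.03 = 4.44×10^7 s.
Equilibrium anomaly ΔT_eq = F / λ = 198.7 / 18.03 = 11.0 K.
t = 1448 days = 1.25×10^8 s, so t/τ = 2.82.
ΔT(t) = ΔT_eq (1 − e^(−t/τ)) = 11.0 × (1 − e^−2.82) = 10.4 K.

10.4 K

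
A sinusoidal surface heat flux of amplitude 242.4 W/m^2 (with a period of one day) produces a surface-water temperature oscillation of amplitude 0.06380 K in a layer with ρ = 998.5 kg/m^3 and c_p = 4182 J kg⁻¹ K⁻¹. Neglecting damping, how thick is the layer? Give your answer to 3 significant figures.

12.5 m

ω = 2π / 86400 s = 7.27×10^-5 s⁻¹.
Required C = F₀ / (A ω) = 242.4 / (0.06380 × 7.27×10^-5) = 5.22×10^7 J/(m²·K).
D = C / (ρ c_p) = 5.22×10^7 / (998.5 × 4182) = 12.5 m.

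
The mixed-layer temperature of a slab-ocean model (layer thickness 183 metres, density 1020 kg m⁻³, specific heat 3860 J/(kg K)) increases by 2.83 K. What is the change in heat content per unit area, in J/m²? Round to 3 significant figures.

Areal heat capacity C = ρ c_p D = 1020 × 3860 × 183 = 7.21×10^8 J/(m^2 K).
ΔQ = C ΔT = 7.21×10^8 × 2.83 = 2.04×10^9 J/m².

2.04×10^9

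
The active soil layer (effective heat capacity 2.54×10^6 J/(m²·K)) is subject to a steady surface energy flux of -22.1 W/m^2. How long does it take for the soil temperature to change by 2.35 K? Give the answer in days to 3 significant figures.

3.13 days

Areal heat capacity C = 2.54×10^6 J/(m²·K) (given).
Time required: Δt = C ΔT / F = 2.54×10^6 × -2.35 / -22.1 = 2.70×10^5 s.
In days: 2.70×10^5 s / (86400 s/day) = 3.13 days.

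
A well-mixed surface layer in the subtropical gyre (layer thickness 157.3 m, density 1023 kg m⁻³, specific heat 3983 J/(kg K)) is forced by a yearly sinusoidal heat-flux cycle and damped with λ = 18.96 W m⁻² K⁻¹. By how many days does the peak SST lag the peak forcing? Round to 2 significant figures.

Areal heat capacity C = ρ c_p D = 1023 × 3983 × 157.3 = 6.41×10^8 J/(m^2 K).
ω = 2π / 3.15×10^7 s = 1.99×10^-7 s⁻¹.
Phase lag φ = arctan(Cω/λ) = arctan(128/18.96) = 1.42 rad.
Time lag = φ / ω = 1.42 / 1.99×10^-7 = 7.14×10^6 s = 82.7 days.

83 days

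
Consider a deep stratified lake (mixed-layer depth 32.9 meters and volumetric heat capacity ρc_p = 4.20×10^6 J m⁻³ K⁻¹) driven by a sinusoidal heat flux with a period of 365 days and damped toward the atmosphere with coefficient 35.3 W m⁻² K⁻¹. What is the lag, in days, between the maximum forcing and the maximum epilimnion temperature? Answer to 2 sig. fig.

38 days

Areal heat capacity C = ρc_p × D = 4.20×10^6 × 32.9 = 1.38×10^8 J/(m²·K).
ω = 2π / 3.15×10^7 s = 1.99×10^-7 s⁻¹.
Phase lag φ = arctan(Cω/λ) = arctan(27.5/35.3) = 0.662 rad.
Time lag = φ / ω = 0.662 / 1.99×10^-7 = 3.32×10^6 s = 38.5 days.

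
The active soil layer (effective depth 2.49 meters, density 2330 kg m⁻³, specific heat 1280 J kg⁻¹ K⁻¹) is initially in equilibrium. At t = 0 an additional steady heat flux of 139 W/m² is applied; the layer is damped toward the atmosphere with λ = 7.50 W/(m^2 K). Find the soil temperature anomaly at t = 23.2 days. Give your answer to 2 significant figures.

Areal heat capacity C = ρ c_p D = 2330 × 1280 × 2.49 = 7.43×10^6 J/(m^2 K).
τ = C / λ = 7.43×10^6 / 7.50 = 9.90×10^5 s.
Equilibrium anomaly ΔT_eq = F / λ = 139 / 7.50 = 18.5 K.
t = 23.2 days = 2.00×10^6 s, so t/τ = 2.02.
ΔT(t) = ΔT_eq (1 − e^(−t/τ)) = 18.5 × (1 − e^−2.02) = 16.1 K.

16 K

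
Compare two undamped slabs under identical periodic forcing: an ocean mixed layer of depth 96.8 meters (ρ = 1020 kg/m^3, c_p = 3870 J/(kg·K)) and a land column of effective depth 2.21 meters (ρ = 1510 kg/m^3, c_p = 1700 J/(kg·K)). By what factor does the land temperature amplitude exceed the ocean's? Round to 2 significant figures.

C_ocean = 1020 × 3870 × 96.8 = 3.82×10^8 J/(m²·K).
C_land = 1510 × 1700 × 2.21 = 5.67×10^6 J/(m²·K).
Undamped amplitude ∝ 1/C, so A_land/A_ocean = C_ocean/C_land = 67.4.

67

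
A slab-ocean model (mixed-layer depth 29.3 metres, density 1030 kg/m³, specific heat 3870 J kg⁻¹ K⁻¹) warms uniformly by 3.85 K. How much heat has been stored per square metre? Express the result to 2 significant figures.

Areal heat capacity C = ρ c_p D = 1030 × 3870 × 29.3 = 1.17×10^8 J/(m^2 K).
ΔQ = C ΔT = 1.17×10^8 × 3.85 = 4.50×10^8 J/m².

4.5×10^8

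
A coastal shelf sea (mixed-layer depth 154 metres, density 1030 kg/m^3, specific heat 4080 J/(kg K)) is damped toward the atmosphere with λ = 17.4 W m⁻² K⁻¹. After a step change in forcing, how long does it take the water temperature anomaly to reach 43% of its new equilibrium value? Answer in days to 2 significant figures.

Areal heat capacity C = ρ c_p D = 1030 × 4080 × 154 = 6.47×10^8 J m⁻² K⁻¹.
τ = C / λ = 6.47×10^8 / 17.4 = 3.72×10^7 s.
Fraction reached: 1 − e^(−t/τ) = 0.43 ⇒ t = −τ ln(1 − 0.43) = τ × 0.562.
t = 2.09×10^7 s = 242 days.

240 days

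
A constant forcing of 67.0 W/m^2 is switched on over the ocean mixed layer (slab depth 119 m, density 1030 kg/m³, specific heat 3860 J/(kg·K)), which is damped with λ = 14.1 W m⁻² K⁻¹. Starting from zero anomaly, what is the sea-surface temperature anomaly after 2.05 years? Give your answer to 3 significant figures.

4.06 K

Areal heat capacity C = ρ c_p D = 1030 × 3860 × 119 = 4.73×10^8 J/(m^2 K).
τ = C / λ = 4.73×10^8 / 14.1 = 3.36×10^7 s.
Equilibrium anomaly ΔT_eq = F / λ = 67.0 / 14.1 = 4.75 K.
t = 2.05 years = 6.47×10^7 s, so t/τ = 1.93.
ΔT(t) = ΔT_eq (1 − e^(−t/τ)) = 4.75 × (1 − e^−1.93) = 4.06 K.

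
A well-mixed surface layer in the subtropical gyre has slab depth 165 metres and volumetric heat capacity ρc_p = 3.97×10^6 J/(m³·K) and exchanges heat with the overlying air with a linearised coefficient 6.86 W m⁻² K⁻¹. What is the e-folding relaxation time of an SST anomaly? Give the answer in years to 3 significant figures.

Areal heat capacity C = ρc_p × D = 3.97×10^6 × 165 = 6.55×10^8 J/(m^2 K).
Relaxation time τ = C / λ = 6.55×10^8 / 6.86 = 9.55×10^7 s.
In years: 9.55×10^7 s / (3.156×10^7 s/year) = 3.03 years.

3.03 years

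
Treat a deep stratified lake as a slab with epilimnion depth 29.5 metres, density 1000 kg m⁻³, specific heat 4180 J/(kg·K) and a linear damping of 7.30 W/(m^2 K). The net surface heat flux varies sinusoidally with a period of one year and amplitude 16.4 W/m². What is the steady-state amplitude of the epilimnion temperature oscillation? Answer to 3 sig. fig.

0.640 K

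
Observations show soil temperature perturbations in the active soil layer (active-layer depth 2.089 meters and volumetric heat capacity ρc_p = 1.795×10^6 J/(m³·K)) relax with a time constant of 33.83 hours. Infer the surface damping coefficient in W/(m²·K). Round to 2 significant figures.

Areal heat capacity C = ρc_p × D = 1.795×10^6 × 2.089 = 3.75×10^6 J m⁻² K⁻¹.
τ = 33.83 hours = 1.22×10^5 s.
λ = C / τ = 3.75×10^6 / 1.22×10^5 = 30.8 W/(m²·K).

31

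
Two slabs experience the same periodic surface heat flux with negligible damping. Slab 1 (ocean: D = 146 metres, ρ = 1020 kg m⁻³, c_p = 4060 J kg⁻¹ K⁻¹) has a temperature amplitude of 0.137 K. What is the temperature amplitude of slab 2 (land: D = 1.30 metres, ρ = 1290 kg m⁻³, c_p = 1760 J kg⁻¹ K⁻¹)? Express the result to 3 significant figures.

28.1 K

C_ocean = 6.05×10^8 J/(m²·K); C_land = 2.95×10^6 J/(m²·K).
A ∝ 1/C ⇒ A_land = A_ocean × C_ocean/C_land = 0.137 × 205 = 28.1 K.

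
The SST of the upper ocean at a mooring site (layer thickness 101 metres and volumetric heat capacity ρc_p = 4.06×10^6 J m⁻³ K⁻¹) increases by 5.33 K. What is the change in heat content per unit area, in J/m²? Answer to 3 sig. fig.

Areal heat capacity C = ρc_p × D = 4.06×10^6 × 101 = 4.10×10^8 J m⁻² K⁻¹.
ΔQ = C ΔT = 4.10×10^8 × 5.33 = 2.19×10^9 J/m².

2.19×10^9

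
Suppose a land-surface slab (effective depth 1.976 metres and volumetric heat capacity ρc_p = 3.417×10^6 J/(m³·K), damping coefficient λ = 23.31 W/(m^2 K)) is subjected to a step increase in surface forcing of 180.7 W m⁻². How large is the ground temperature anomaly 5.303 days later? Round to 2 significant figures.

Areal heat capacity C = ρc_p × D = 3.417×10^6 × 1.976 = 6.75×10^6 J/(m^2 K).
τ = C / λ = 6.75×10^6 / 23.31 = 2.90×10^5 s.
Equilibrium anomaly ΔT_eq = F / λ = 180.7 / 23.31 = 7.75 K.
t = 5.303 days = 4.58×10^5 s, so t/τ = 1.58.
ΔT(t) = ΔT_eq (1 − e^(−t/τ)) = 7.75 × (1 − e^−1.58) = 6.16 K.

6.2 K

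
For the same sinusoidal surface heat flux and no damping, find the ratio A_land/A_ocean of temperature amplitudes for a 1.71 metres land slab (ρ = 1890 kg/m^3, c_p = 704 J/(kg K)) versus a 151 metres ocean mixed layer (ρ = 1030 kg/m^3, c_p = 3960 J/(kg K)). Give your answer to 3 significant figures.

C_ocean = 1030 × 3960 × 151 = 6.16×10^8 J/(m²·K).
C_land = 1890 × 704 × 1.71 = 2.28×10^6 J/(m²·K).
Undamped amplitude ∝ 1/C, so A_land/A_ocean = C_ocean/C_land = 271.

271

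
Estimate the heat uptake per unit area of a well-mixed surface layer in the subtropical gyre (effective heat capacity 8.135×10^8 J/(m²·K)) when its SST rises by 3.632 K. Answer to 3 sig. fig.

Areal heat capacity C = 8.135×10^8 J/(m²·K) (given).
ΔQ = C ΔT = 8.13×10^8 × 3.632 = 2.95×10^9 J/m².

2.95×10^9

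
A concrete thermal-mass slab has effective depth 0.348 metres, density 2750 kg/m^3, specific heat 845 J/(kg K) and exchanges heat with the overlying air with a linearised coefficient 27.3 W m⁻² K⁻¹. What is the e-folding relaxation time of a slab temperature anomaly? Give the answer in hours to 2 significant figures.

8.2 hours

Areal heat capacity C = ρ c_p D = 2750 × 845 × 0.348 = 8.09×10^5 J/(m^2 K).
Relaxation time τ = C / λ = 8.09×10^5 / 27.3 = 29600 s.
In hours: 29600 s / (3600 s/hour) = 8.23 hours.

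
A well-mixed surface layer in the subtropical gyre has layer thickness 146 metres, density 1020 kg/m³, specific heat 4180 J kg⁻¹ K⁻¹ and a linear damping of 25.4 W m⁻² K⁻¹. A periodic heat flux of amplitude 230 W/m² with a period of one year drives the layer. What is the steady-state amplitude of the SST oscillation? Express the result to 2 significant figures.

1.8 K

Areal heat capacity C = ρ c_p D = 1020 × 4180 × 146 = 6.22×10^8 J/(m²·K).
Angular frequency ω = 2π / T = 2π / 3.15×10^7 s = 1.99×10^-7 s⁻¹.
√((Cω)² + λ²) = √((124)² + 25.4²) = 127 W/(m²·K).
Amplitude A = F₀ / √((Cω)²+λ²) = 230 / 127 = 1.82 K.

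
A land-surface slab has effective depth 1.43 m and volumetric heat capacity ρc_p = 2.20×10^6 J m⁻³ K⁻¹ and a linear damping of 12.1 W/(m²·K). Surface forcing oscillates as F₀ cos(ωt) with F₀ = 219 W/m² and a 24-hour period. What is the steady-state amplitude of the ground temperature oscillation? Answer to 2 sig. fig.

Areal heat capacity C = ρc_p × D = 2.20×10^6 × 1.43 = 3.15×10^6 J m⁻² K⁻¹.
Angular frequency ω = 2π / T = 2π / 86400 s = 7.27×10^-5 s⁻¹.
√((Cω)² + λ²) = √((229)² + 12.1²) = 229 W/(m²·K).
Amplitude A = F₀ / √((Cω)²+λ²) = 219 / 229 = 0.956 K.

0.96 K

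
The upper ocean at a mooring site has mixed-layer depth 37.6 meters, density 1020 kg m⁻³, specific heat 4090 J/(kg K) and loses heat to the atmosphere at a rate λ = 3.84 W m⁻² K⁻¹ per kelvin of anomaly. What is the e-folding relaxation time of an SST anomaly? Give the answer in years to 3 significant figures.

Areal heat capacity C = ρ c_p D = 1020 × 4090 × 37.6 = 1.57×10^8 J/(m^2 K).
Relaxation time τ = C / λ = 1.57×10^8 / 3.84 = 4.08×10^7 s.
In years: 4.08×10^7 s / (3.156×10^7 s/year) = 1.29 years.

1.29 years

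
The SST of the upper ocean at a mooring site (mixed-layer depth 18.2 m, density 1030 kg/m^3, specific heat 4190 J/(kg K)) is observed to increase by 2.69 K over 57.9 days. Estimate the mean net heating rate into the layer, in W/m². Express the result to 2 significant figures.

42

Areal heat capacity C = ρ c_p D = 1030 × 4190 × 18.2 = 7.85×10^7 J m⁻² K⁻¹.
Required heat per unit area: Q = C ΔT = 7.85×10^7 × 2.69 = 2.11×10^8 J/m².
Flux F = Q / Δt = 2.11×10^8 / 5.00×10^6 s = 42.2 W/m².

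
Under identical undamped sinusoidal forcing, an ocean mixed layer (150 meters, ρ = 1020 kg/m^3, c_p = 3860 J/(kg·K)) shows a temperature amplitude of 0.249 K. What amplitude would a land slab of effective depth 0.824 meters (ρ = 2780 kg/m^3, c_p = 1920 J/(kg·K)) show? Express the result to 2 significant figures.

33 K

C_ocean = 5.91×10^8 J/(m²·K); C_land = 4.40×10^6 J/(m²·K).
A ∝ 1/C ⇒ A_land = A_ocean × C_ocean/C_land = 0.249 × 134 = 33.4 K.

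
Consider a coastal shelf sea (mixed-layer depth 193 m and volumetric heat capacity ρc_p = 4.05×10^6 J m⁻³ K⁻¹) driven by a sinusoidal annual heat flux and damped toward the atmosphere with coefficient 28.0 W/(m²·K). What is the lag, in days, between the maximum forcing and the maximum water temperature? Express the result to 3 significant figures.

Areal heat capacity C = ρc_p × D = 4.05×10^6 × 193 = 7.82×10^8 J m⁻² K⁻¹.
ω = 2π / 3.15×10^7 s = 1.99×10^-7 s⁻¹.
Phase lag φ = arctan(Cω/λ) = arctan(156/28.0) = 1.39 rad.
Time lag = φ / ω = 1.39 / 1.99×10^-7 = 6.99×10^6 s = 80.9 days.

80.9 days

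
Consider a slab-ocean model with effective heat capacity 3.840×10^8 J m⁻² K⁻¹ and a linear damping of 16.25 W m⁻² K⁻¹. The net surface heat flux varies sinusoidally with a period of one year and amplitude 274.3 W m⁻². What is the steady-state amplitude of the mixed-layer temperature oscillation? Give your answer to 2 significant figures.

3.5 K

Areal heat capacity C = 3.840×10^8 J m⁻² K⁻¹ (given).
Angular frequency ω = 2π / T = 2π / 3.15×10^7 s = 1.99×10^-7 s⁻¹.
√((Cω)² + λ²) = √((76.5)² + 16.25²) = 78.2 W/(m²·K).
Amplitude A = F₀ / √((Cω)²+λ²) = 274.3 / 78.2 = 3.51 K.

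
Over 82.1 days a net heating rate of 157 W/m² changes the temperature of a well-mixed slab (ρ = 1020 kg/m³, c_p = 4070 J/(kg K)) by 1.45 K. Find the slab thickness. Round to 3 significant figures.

185 m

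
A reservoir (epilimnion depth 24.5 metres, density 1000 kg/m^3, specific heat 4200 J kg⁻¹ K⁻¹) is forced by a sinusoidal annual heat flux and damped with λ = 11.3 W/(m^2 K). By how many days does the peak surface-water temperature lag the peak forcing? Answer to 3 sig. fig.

Areal heat capacity C = ρ c_p D = 1000 × 4200 × 24.5 = 1.03×10^8 J m⁻² K⁻¹.
ω = 2π / 3.15×10^7 s = 1.99×10^-7 s⁻¹.
Phase lag φ = arctan(Cω/λ) = arctan(20.5/11.3) = 1.07 rad.
Time lag = φ / ω = 1.07 / 1.99×10^-7 = 5.36×10^6 s = 62.0 days.

62.0 days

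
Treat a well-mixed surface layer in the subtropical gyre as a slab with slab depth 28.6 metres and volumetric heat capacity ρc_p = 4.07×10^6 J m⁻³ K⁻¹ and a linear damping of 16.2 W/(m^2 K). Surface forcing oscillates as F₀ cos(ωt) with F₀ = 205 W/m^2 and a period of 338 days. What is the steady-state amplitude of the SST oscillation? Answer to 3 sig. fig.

Areal heat capacity C = ρc_p × D = 4.07×10^6 × 28.6 = 1.16×10^8 J/(m²·K).
Angular frequency ω = 2π / T = 2π / 2.92×10^7 s = 2.15×10^-7 s⁻¹.
√((Cω)² + λ²) = √((25.0)² + 16.2²) = 29.8 W/(m²·K).
Amplitude A = F₀ / √((Cω)²+λ²) = 205 / 29.8 = 6.87 K.

6.87 K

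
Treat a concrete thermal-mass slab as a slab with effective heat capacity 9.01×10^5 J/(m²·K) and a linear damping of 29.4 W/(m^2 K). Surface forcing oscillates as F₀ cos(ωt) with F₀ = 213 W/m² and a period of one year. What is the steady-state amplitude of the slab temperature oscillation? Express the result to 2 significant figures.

7.2 K

Areal heat capacity C = 9.01×10^5 J/(m²·K) (given).
Angular frequency ω = 2π / T = 2π / 3.15×10^7 s = 1.99×10^-7 s⁻¹.
√((Cω)² + λ²) = √((0.180)² + 29.4²) = 29.4 W/(m²·K).
Amplitude A = F₀ / √((Cω)²+λ²) = 213 / 29.4 = 7.24 K.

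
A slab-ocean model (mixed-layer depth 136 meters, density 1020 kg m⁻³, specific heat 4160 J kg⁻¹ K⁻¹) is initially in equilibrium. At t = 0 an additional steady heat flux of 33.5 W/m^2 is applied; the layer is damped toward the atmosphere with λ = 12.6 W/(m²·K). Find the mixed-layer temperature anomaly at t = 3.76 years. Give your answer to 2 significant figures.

2.5 K

Areal heat capacity C = ρ c_p D = 1020 × 4160 × 136 = 5.77×10^8 J/(m^2 K).
τ = C / λ = 5.77×10^8 / 12.6 = 4.58×10^7 s.
Equilibrium anomaly ΔT_eq = F / λ = 33.5 / 12.6 = 2.66 K.
t = 3.76 years = 1.19×10^8 s, so t/τ = 2.59.
ΔT(t) = ΔT_eq (1 − e^(−t/τ)) = 2.66 × (1 − e^−2.59) = 2.46 K.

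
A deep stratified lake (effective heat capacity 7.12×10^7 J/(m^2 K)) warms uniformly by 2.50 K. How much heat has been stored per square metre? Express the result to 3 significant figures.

1.78×10^8

Areal heat capacity C = 7.12×10^7 J/(m^2 K) (given).
ΔQ = C ΔT = 7.12×10^7 × 2.50 = 1.78×10^8 J/m².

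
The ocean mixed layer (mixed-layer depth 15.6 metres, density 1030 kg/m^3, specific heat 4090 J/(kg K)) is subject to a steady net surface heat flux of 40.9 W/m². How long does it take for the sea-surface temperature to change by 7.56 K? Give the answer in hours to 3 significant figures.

3370 hours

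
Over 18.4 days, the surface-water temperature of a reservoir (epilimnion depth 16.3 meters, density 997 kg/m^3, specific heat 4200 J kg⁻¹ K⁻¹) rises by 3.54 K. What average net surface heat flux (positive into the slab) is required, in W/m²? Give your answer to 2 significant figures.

Areal heat capacity C = ρ c_p D = 997 × 4200 × 16.3 = 6.83×10^7 J/(m^2 K).
Required heat per unit area: Q = C ΔT = 6.83×10^7 × 3.54 = 2.42×10^8 J/m².
Flux F = Q / Δt = 2.42×10^8 / 1.59×10^6 s = 152 W/m².

150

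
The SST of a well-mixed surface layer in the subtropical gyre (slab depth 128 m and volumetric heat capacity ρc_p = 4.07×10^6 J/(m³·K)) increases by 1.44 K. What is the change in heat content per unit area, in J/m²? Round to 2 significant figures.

7.5×10^8

Areal heat capacity C = ρc_p × D = 4.07×10^6 × 128 = 5.21×10^8 J m⁻² K⁻¹.
ΔQ = C ΔT = 5.21×10^8 × 1.44 = 7.50×10^8 J/m².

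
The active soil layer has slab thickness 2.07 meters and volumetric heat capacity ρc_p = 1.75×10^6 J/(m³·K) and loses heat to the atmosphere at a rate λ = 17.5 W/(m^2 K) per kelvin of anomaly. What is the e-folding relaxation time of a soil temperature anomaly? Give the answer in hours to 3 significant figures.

Areal heat capacity C = ρc_p × D = 1.75×10^6 × 2.07 = 3.62×10^6 J m⁻² K⁻¹.
Relaxation time τ = C / λ = 3.62×10^6 / 17.5 = 2.07×10^5 s.
In hours: 2.07×10^5 s / (3600 s/hour) = 57.5 hours.

57.5 hours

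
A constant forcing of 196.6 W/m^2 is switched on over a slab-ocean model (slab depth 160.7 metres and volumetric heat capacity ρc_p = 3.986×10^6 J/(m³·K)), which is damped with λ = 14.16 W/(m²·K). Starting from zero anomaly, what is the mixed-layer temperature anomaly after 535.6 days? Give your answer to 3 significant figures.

Areal heat capacity C = ρc_p × D = 3.986×10^6 × 160.7 = 6.41×10^8 J m⁻² K⁻¹.
τ = C / λ = 6.41×10^8 / 14.16 = 4.52×10^7 s.
Equilibrium anomaly ΔT_eq = F / λ = 196.6 / 14.16 = 13.9 K.
t = 535.6 days = 4.63×10^7 s, so t/τ = 1.02.
ΔT(t) = ΔT_eq (1 − e^(−t/τ)) = 13.9 × (1 − e^−1.02) = 8.89 K.

8.89 K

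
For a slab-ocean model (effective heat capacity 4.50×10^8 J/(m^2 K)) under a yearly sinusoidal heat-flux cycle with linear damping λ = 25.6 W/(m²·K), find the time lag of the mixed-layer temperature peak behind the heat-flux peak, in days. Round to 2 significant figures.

75 days

Areal heat capacity C = 4.50×10^8 J/(m^2 K) (given).
ω = 2π / 3.15×10^7 s = 1.99×10^-7 s⁻¹.
Phase lag φ = arctan(Cω/λ) = arctan(89.7/25.6) = 1.29 rad.
Time lag = φ / ω = 1.29 / 1.99×10^-7 = 6.49×10^6 s = 75.1 days.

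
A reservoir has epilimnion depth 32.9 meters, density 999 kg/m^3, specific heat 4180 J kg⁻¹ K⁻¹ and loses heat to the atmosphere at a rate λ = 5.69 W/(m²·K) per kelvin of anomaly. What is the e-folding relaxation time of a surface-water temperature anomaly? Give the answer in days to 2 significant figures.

280 days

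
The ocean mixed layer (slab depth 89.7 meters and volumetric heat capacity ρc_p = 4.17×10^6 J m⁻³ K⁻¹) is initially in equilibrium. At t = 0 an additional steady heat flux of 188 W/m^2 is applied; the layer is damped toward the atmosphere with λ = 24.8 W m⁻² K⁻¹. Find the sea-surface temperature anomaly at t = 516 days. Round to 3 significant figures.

7.19 K

Areal heat capacity C = ρc_p × D = 4.17×10^6 × 89.7 = 3.74×10^8 J/(m²·K).
τ = C / λ = 3.74×10^8 / 24.8 = 1.51×10^7 s.
Equilibrium anomaly ΔT_eq = F / λ = 188 / 24.8 = 7.58 K.
t = 516 days = 4.46×10^7 s, so t/τ = 2.96.
ΔT(t) = ΔT_eq (1 − e^(−t/τ)) = 7.58 × (1 − e^−2.96) = 7.19 K.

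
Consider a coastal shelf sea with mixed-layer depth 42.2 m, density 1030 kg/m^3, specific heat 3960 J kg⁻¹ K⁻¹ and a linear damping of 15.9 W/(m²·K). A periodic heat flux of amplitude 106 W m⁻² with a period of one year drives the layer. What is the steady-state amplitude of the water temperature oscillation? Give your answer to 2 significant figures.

2.8 K

Areal heat capacity C = ρ c_p D = 1030 × 3960 × 42.2 = 1.72×10^8 J/(m^2 K).
Angular frequency ω = 2π / T = 2π / 3.15×10^7 s = 1.99×10^-7 s⁻¹.
√((Cω)² + λ²) = √((34.3)² + 15.9²) = 37.8 W/(m²·K).
Amplitude A = F₀ / √((Cω)²+λ²) = 106 / 37.8 = 2.80 K.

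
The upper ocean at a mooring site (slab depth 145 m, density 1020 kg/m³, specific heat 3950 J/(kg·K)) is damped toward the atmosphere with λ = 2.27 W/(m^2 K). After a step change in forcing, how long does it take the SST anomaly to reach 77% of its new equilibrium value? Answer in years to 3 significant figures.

12.0 years

Areal heat capacity C = ρ c_p D = 1020 × 3950 × 145 = 5.84×10^8 J/(m^2 K).
τ = C / λ = 5.84×10^8 / 2.27 = 2.57×10^8 s.
Fraction reached: 1 − e^(−t/τ) = 0.77 ⇒ t = −τ ln(1 − 0.77) = τ × 1.47.
t = 3.78×10^8 s = 12.0 years.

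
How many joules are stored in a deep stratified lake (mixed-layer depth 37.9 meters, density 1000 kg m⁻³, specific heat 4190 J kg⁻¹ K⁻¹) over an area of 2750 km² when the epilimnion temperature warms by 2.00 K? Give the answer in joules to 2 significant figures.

8.7×10^17 J

Areal heat capacity C = ρ c_p D = 1000 × 4190 × 37.9 = 1.59×10^8 J m⁻² K⁻¹.
Heat per unit area: q = C ΔT = 1.59×10^8 × 2.00 = 3.18×10^8 J/m².
Total heat: Q = q × A = 3.18×10^8 × (2750 × 10⁶ m²) = 8.73×10^17 J.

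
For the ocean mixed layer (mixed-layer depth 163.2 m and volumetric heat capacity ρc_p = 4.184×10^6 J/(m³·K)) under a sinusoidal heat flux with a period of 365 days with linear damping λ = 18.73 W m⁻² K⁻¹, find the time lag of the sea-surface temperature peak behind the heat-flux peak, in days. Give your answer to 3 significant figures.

83.3 days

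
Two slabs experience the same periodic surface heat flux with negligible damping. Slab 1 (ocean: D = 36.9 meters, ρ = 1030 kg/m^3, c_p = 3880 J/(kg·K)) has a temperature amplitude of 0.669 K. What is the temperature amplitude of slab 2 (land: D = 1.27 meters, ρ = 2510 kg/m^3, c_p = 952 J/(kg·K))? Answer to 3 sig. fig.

C_ocean = 1.47×10^8 J/(m²·K); C_land = 3.03×10^6 J/(m²·K).
A ∝ 1/C ⇒ A_land = A_ocean × C_ocean/C_land = 0.669 × 48.6 = 32.5 K.

32.5 K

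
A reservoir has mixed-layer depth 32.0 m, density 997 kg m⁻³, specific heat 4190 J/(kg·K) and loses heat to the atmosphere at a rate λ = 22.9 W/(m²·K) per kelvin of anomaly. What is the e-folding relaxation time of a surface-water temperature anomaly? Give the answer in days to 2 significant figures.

68 days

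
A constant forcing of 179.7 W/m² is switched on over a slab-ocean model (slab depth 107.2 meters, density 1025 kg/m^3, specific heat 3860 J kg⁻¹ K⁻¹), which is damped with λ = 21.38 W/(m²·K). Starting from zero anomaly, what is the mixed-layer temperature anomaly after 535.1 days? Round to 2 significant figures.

Areal heat capacity C = ρ c_p D = 1025 × 3860 × 107.2 = 4.24×10^8 J/(m²·K).
τ = C / λ = 4.24×10^8 / 21.38 = 1.98×10^7 s.
Equilibrium anomaly ΔT_eq = F / λ = 179.7 / 21.38 = 8.41 K.
t = 535.1 days = 4.62×10^7 s, so t/τ = 2.33.
ΔT(t) = ΔT_eq (1 − e^(−t/τ)) = 8.41 × (1 − e^−2.33) = 7.59 K.

7.6 K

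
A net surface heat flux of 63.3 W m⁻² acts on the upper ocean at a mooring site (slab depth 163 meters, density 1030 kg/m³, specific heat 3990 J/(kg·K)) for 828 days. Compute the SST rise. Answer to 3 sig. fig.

Areal heat capacity C = ρ c_p D = 1030 × 3990 × 163 = 6.70×10^8 J/(m^2 K).
Net heat input Q = F Δt = 63.3 × (828 days × 86400 s/day) = 4.53×10^9 J/m².
ΔT = Q / C = 4.53×10^9 / 6.70×10^8 = 6.76 K.

6.76 K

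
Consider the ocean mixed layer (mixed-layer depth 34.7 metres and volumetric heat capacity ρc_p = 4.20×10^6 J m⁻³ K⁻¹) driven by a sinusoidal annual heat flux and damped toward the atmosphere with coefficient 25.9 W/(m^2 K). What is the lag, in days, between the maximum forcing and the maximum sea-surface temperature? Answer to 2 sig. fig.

49 days

Areal heat capacity C = ρc_p × D = 4.20×10^6 × 34.7 = 1.46×10^8 J/(m²·K).
ω = 2π / 3.15×10^7 s = 1.99×10^-7 s⁻¹.
Phase lag φ = arctan(Cω/λ) = arctan(29.0/25.9) = 0.842 rad.
Time lag = φ / ω = 0.842 / 1.99×10^-7 = 4.23×10^6 s = 48.9 days.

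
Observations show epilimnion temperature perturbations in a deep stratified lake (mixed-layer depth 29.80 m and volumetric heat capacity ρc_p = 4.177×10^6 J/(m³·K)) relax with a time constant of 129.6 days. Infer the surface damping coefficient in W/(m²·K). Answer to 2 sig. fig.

11

Areal heat capacity C = ρc_p × D = 4.177×10^6 × 29.80 = 1.24×10^8 J/(m²·K).
τ = 129.6 days = 1.12×10^7 s.
λ = C / τ = 1.24×10^8 / 1.12×10^7 = 11.1 W/(m²·K).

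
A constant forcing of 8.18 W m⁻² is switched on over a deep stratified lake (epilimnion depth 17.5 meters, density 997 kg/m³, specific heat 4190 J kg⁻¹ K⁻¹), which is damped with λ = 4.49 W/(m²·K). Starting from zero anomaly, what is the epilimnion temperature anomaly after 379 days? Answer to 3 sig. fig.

1.58 K

Areal heat capacity C = ρ c_p D = 997 × 4190 × 17.5 = 7.31×10^7 J/(m^2 K).
τ = C / λ = 7.31×10^7 / 4.49 = 1.63×10^7 s.
Equilibrium anomaly ΔT_eq = F / λ = 8.18 / 4.49 = 1.82 K.
t = 379 days = 3.27×10^7 s, so t/τ = 2.01.
ΔT(t) = ΔT_eq (1 − e^(−t/τ)) = 1.82 × (1 − e^−2.01) = 1.58 K.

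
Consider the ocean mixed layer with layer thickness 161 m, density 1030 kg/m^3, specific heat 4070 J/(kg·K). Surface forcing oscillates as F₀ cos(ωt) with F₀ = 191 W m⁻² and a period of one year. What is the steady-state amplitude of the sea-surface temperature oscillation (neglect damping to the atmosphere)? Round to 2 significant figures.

1.4 K

Areal heat capacity C = ρ c_p D = 1030 × 4070 × 161 = 6.75×10^8 J/(m²·K).
Angular frequency ω = 2π / T = 2π / 3.15×10^7 s = 1.99×10^-7 s⁻¹.
Cω = 6.75×10^8 × 1.99×10^-7 = 134 W/(m²·K).
Amplitude A = F₀ / (Cω) = 191 / 134 = 1.42 K.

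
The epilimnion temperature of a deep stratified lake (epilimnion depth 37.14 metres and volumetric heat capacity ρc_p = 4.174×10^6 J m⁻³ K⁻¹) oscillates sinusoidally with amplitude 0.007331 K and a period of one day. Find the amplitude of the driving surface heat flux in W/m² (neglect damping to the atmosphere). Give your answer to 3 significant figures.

Areal heat capacity C = ρc_p × D = 4.174×10^6 × 37.14 = 1.55×10^8 J/(m^2 K).
ω = 2π / 86400 s = 7.27×10^-5 s⁻¹.
Cω = 1.55×10^8 × 7.27×10^-5 = 11300 W/(m²·K).
F₀ = A × Cω = 0.007331 × 11300 = 82.6 W/m².

82.6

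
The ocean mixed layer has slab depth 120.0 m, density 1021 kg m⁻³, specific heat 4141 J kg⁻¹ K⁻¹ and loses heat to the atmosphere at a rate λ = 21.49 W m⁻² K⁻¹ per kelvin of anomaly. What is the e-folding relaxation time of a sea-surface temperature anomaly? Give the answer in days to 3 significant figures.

Areal heat capacity C = ρ c_p D = 1021 × 4141 × 120.0 = 5.07×10^8 J m⁻² K⁻¹.
Relaxation time τ = C / λ = 5.07×10^8 / 21.49 = 2.36×10^7 s.
In days: 2.36×10^7 s / (86400 s/day) = 273 days.

273 days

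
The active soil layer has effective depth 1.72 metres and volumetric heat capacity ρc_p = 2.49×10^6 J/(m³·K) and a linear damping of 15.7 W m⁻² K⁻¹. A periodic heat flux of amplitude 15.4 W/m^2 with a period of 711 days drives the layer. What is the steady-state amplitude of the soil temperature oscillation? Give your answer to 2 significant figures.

0.98 K

Areal heat capacity C = ρc_p × D = 2.49×10^6 × 1.72 = 4.28×10^6 J m⁻² K⁻¹.
Angular frequency ω = 2π / T = 2π / 6.14×10^7 s = 1.02×10^-7 s⁻¹.
√((Cω)² + λ²) = √((0.438)² + 15.7²) = 15.7 W/(m²·K).
Amplitude A = F₀ / √((Cω)²+λ²) = 15.4 / 15.7 = 0.981 K.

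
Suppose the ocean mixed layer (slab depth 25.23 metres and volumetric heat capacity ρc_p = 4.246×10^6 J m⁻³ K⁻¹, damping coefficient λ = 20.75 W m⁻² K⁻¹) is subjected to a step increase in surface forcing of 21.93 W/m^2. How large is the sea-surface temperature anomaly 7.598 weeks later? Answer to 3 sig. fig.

0.623 K

Areal heat capacity C = ρc_p × D = 4.246×10^6 × 25.23 = 1.07×10^8 J m⁻² K⁻¹.
τ = C / λ = 1.07×10^8 / 20.75 = 5.16×10^6 s.
Equilibrium anomaly ΔT_eq = F / λ = 21.93 / 20.75 = 1.06 K.
t = 7.598 weeks = 4.60×10^6 s, so t/τ = 0.890.
ΔT(t) = ΔT_eq (1 − e^(−t/τ)) = 1.06 × (1 − e^−0.890) = 0.623 K.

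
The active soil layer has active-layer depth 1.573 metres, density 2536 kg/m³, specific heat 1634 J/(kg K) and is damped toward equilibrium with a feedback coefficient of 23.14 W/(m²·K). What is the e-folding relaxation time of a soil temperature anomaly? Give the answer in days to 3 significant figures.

3.26 days

Areal heat capacity C = ρ c_p D = 2536 × 1634 × 1.573 = 6.52×10^6 J/(m^2 K).
Relaxation time τ = C / λ = 6.52×10^6 / 23.14 = 2.82×10^5 s.
In days: 2.82×10^5 s / (86400 s/day) = 3.26 days.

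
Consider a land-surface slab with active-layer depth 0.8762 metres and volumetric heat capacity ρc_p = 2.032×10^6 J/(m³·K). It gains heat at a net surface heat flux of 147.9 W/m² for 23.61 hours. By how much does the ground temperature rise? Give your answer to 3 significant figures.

7.06 K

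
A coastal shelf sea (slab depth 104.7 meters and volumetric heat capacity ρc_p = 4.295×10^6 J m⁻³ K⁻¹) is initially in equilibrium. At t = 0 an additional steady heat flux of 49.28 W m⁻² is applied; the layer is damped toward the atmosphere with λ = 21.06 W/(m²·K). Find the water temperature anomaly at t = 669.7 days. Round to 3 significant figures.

Areal heat capacity C = ρc_p × D = 4.295×10^6 × 104.7 = 4.50×10^8 J m⁻² K⁻¹.
τ = C / λ = 4.50×10^8 / 21.06 = 2.14×10^7 s.
Equilibrium anomaly ΔT_eq = F / λ = 49.28 / 21.06 = 2.34 K.
t = 669.7 days = 5.79×10^7 s, so t/τ = 2.71.
ΔT(t) = ΔT_eq (1 − e^(−t/τ)) = 2.34 × (1 − e^−2.71) = 2.18 K.

2.18 K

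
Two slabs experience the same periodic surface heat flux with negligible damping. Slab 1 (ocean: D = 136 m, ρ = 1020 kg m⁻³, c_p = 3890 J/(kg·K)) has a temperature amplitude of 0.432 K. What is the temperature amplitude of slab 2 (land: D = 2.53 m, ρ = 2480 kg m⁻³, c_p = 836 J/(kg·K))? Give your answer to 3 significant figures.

44.4 K

C_ocean = 5.40×10^8 J/(m²·K); C_land = 5.25×10^6 J/(m²·K).
A ∝ 1/C ⇒ A_land = A_ocean × C_ocean/C_land = 0.432 × 103 = 44.4 K.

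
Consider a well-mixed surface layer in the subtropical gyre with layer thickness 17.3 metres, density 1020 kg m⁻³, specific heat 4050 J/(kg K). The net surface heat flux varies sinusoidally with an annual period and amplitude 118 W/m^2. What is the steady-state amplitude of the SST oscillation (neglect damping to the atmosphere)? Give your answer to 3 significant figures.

8.29 K

Areal heat capacity C = ρ c_p D = 1020 × 4050 × 17.3 = 7.15×10^7 J m⁻² K⁻¹.
Angular frequency ω = 2π / T = 2π / 3.15×10^7 s = 1.99×10^-7 s⁻¹.
Cω = 7.15×10^7 × 1.99×10^-7 = 14.2 W/(m²·K).
Amplitude A = F₀ / (Cω) = 118 / 14.2 = 8.29 K.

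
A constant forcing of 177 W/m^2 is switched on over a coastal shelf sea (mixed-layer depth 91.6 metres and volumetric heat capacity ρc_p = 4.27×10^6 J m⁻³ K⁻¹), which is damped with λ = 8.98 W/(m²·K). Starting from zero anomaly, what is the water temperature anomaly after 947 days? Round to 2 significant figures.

Areal heat capacity C = ρc_p × D = 4.27×10^6 × 91.6 = 3.91×10^8 J m⁻² K⁻¹.
τ = C / λ = 3.91×10^8 / 8.98 = 4.36×10^7 s.
Equilibrium anomaly ΔT_eq = F / λ = 177 / 8.98 = 19.7 K.
t = 947 days = 8.18×10^7 s, so t/τ = 1.88.
ΔT(t) = ΔT_eq (1 − e^(−t/τ)) = 19.7 × (1 − e^−1.88) = 16.7 K.

17 K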